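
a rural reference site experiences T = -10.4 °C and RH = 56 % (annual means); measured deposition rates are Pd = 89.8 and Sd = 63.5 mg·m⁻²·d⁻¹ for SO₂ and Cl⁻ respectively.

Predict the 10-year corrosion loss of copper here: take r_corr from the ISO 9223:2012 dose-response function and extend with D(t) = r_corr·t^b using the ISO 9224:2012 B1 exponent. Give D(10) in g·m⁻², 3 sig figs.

D(10) = 7.38 g·m⁻²

copper: T≤10 °C ⇒ hinge +0.126·(-10.4−10) = -2.5704
  Pd branch = 0.0053·Pd^0.26·e^(0.059·RH+f) = 0.03554 μm/a
  Sd branch = 0.01025·Sd^0.27·e^(0.036·RH+0.049·T) = 0.1418 μm/a
  r_corr = 0.03554 + 0.1418 = 0.1773 μm/a
Long-term exponent b (ISO 9224 Table 2, B1) = 0.667
  D(10) = 0.1773 × 10^0.667 = 0.1773 × 4.645 = 0.8238 μm
  Mass loss = 0.8238 μm × 8.96 g/cm³ = 7.381 g·m⁻²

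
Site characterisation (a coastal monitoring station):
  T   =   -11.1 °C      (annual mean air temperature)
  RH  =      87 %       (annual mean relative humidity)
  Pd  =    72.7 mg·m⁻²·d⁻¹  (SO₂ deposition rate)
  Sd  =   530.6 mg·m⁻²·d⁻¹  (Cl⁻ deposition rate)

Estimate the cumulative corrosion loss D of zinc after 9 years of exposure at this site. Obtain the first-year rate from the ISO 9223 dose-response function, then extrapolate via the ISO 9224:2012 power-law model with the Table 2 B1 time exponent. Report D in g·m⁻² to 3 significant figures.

D(9) = 110 g·m⁻²

zinc: temperature factor f = +0.038·(-21.1) = -0.8018
  sulphur-dioxide contribution → 2.087 μm/a
  chloride contribution → 0.4883 μm/a
  ⇒ r_corr(zinc) = 2.575 μm/a
ISO 9224: D(t) = r_corr · t^b with b = 0.813 (zinc, B1)
  D(9) = 2.575 × 9^0.813 = 2.575 × 5.968 = 15.37 μm
  Mass loss = 15.37 μm × 7.14 g/cm³ = 109.7 g·m⁻²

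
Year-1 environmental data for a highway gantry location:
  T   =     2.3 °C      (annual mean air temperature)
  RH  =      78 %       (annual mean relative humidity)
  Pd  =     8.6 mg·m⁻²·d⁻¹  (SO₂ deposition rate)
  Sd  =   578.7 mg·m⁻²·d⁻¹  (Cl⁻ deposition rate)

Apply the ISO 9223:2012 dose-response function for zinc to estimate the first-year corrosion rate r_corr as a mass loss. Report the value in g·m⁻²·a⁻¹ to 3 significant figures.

zinc: f(T) = +0.038·(T−10) [T≤10 °C] = -0.2926
  Pd branch = 0.0129·Pd^0.44·e^(0.046·RH+f) = 0.8973 μm/a
  Cl⁻ term: 0.0175·578.7^0.57·exp(0.008·78+0.085·2.3) = 1.491
  r_corr = 0.8973 + 1.491 = 2.389 μm/a
Convert to mass loss: 2.389 μm/a × 7.14 g/cm³ = 17.05 g·m⁻²·a⁻¹

r_corr = 17.1 g·m⁻²·a⁻¹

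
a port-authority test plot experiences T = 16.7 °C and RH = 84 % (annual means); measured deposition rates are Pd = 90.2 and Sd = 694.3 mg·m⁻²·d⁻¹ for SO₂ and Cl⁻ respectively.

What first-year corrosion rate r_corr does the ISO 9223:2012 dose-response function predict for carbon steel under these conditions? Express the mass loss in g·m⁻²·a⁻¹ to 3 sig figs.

carbon steel: T>10 °C ⇒ hinge -0.054·(16.7−10) = -0.3618
  SO₂ term: 1.77·90.2^0.52·exp(0.02·84-0.3618) = 68.73
  Sd branch = 0.102·Sd^0.62·e^(0.033·RH+0.04·T) = 183.8 μm/a
  r_corr = 68.73 + 183.8 = 252.5 μm/a
Convert to mass loss: 252.5 μm/a × 7.85 g/cm³ = 1982 g·m⁻²·a⁻¹

r_corr = 1.98e+03 g·m⁻²·a⁻¹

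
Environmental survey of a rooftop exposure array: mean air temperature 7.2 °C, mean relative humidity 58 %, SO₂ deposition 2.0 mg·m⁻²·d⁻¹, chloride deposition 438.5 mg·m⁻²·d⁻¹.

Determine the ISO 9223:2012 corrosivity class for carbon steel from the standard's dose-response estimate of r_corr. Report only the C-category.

carbon steel: f(T) = +0.150·(T−10) [T≤10 °C] = -0.4200
  Pd branch = 1.77·Pd^0.52·e^(0.02·RH+f) = 5.32 μm/a
  Cl⁻ term: 0.102·438.5^0.62·exp(0.033·58+0.04·7.2) = 40.08
  r_corr = 5.32 + 40.08 = 45.4 μm/a
ISO 9223 Table 2 (carbon steel): 25 < 45.4 ≤ 50 μm/a ⇒ C3

C3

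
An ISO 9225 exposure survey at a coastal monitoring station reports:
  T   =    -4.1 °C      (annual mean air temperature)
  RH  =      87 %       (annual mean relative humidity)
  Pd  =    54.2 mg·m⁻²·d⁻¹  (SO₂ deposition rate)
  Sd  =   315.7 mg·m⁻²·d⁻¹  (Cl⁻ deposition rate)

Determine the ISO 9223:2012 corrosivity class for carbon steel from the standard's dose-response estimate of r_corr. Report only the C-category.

C4

carbon steel: temperature factor f = +0.150·(-14.1) = -2.1150
  sulphur-dioxide contribution → 9.7 μm/a
  chloride contribution → 54.17 μm/a
  ⇒ r_corr(carbon steel) = 63.87 μm/a
63.9 μm/a falls in (50, 80] for carbon steel → category C4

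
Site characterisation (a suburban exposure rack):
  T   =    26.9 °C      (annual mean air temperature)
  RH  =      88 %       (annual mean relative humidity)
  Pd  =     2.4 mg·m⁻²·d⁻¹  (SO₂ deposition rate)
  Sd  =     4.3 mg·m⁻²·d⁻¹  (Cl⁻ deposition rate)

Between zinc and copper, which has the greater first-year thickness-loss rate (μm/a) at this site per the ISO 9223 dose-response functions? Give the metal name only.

zinc: T>10 °C ⇒ hinge -0.071·(26.9−10) = -1.1999
  SO₂ term: 0.0129·2.4^0.44·exp(0.046·88-1.1999) = 0.3272
  Cl⁻ term: 0.0175·4.3^0.57·exp(0.008·88+0.085·26.9) = 0.7996
  sum: 0.3272 + 0.7996 → r_corr = 1.127 μm/a
copper: temperature factor f = -0.080·(16.9) = -1.3520
  Pd branch = 0.0053·Pd^0.26·e^(0.059·RH+f) = 0.3096 μm/a
  Cl⁻ term: 0.01025·4.3^0.27·exp(0.036·88+0.049·26.9) = 1.349
  r_corr = 0.3096 + 1.349 = 1.659 μm/a
Ordering by μm/a: copper (1.66) > zinc (1.13)

copper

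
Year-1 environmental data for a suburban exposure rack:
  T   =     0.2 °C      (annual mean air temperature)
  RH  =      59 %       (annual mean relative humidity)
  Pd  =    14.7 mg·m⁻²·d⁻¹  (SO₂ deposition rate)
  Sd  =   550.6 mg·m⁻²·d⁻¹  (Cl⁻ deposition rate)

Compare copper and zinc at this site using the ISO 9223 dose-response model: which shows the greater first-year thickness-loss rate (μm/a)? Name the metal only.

zinc

copper: f(T) = +0.126·(T−10) [T≤10 °C] = -1.2348
  Pd branch = 0.0053·Pd^0.26·e^(0.059·RH+f) = 0.1008 μm/a
  Sd branch = 0.01025·Sd^0.27·e^(0.036·RH+0.049·T) = 0.4758 μm/a
  sum: 0.1008 + 0.4758 → r_corr = 0.5766 μm/a
zinc: temperature factor f = +0.038·(-9.8) = -0.3724
  Pd branch = 0.0129·Pd^0.44·e^(0.046·RH+f) = 0.4377 μm/a
  Cl⁻ term: 0.0175·550.6^0.57·exp(0.008·59+0.085·0.2) = 1.042
  sum: 0.4377 + 1.042 → r_corr = 1.479 μm/a
Ordering by μm/a: zinc (1.48) > copper (0.577)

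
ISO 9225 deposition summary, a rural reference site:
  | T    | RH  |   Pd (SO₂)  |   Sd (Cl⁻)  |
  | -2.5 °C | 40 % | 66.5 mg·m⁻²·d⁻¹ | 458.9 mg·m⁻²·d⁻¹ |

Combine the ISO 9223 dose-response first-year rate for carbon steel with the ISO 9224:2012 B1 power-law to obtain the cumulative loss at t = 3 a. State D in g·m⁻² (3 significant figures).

carbon steel: f(T) = +0.150·(T−10) [T≤10 °C] = -1.8750
  Pd branch = 1.77·Pd^0.52·e^(0.02·RH+f) = 5.358 μm/a
  Sd branch = 0.102·Sd^0.62·e^(0.033·RH+0.04·T) = 15.44 μm/a
  sum: 5.358 + 15.44 → r_corr = 20.8 μm/a
Power-law: D(3) = r_corr · 3^0.523
  D(3) = 20.8 × 3^0.523 = 20.8 × 1.776 = 36.95 μm
  Mass loss = 36.95 μm × 7.85 g/cm³ = 290 g·m⁻²

D(3) = 290 g·m⁻²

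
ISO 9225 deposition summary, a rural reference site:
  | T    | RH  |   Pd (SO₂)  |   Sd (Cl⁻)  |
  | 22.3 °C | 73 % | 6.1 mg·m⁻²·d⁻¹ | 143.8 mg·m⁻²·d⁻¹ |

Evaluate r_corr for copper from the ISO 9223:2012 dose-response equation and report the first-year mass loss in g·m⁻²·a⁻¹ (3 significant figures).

copper: f(T) = -0.080·(T−10) [T>10 °C] = -0.9840
  SO₂ term: 0.0053·6.1^0.26·exp(0.059·73-0.9840) = 0.2353
  Cl⁻ term: 0.01025·143.8^0.27·exp(0.036·73+0.049·22.3) = 1.619
  sum: 0.2353 + 1.619 → r_corr = 1.854 μm/a
Convert to mass loss: 1.854 μm/a × 8.96 g/cm³ = 16.61 g·m⁻²·a⁻¹

r_corr = 16.6 g·m⁻²·a⁻¹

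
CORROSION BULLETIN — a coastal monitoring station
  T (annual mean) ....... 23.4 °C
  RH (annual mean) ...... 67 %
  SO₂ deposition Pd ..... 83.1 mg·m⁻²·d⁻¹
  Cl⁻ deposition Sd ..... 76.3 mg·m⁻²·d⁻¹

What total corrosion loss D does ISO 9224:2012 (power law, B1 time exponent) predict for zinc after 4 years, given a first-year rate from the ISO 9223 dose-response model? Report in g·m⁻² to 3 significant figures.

zinc: T>10 °C ⇒ hinge -0.071·(23.4−10) = -0.9514
  sulphur-dioxide contribution → 0.7595 μm/a
  chloride contribution → 2.586 μm/a
  total first-year rate 3.346 μm/a
Power-law: D(4) = r_corr · 4^0.813
  D(4) = 3.346 × 4^0.813 = 3.346 × 3.087 = 10.33 μm
  Mass loss = 10.33 μm × 7.14 g/cm³ = 73.73 g·m⁻²

D(4) = 73.7 g·m⁻²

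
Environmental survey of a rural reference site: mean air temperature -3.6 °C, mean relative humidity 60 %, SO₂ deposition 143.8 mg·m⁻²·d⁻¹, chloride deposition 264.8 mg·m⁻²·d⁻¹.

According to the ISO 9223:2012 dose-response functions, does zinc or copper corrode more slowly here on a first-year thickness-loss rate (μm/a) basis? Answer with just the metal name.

zinc: temperature factor f = +0.038·(-13.6) = -0.5168
  SO₂ term: 0.0129·143.8^0.44·exp(0.046·60-0.5168) = 1.082
  Sd branch = 0.0175·Sd^0.57·e^(0.008·RH+0.085·T) = 0.5008 μm/a
  sum: 1.082 + 0.5008 → r_corr = 1.583 μm/a
copper: f(T) = +0.126·(T−10) [T≤10 °C] = -1.7136
  SO₂ term: 0.0053·143.8^0.26·exp(0.059·60-1.7136) = 0.1198
  Sd branch = 0.01025·Sd^0.27·e^(0.036·RH+0.049·T) = 0.336 μm/a
  r_corr = 0.1198 + 0.336 = 0.4558 μm/a
Ordering by μm/a: zinc (1.58) > copper (0.456)

copper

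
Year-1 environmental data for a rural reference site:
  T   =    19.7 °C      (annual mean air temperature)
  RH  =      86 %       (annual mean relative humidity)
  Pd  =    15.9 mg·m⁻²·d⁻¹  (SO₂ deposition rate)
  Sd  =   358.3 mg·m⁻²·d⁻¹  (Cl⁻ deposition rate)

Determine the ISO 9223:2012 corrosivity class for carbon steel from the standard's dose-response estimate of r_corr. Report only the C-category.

carbon steel: temperature factor f = -0.054·(9.7) = -0.5238
  sulphur-dioxide contribution → 24.67 μm/a
  chloride contribution → 146.9 μm/a
  ⇒ r_corr(carbon steel) = 171.6 μm/a
Category bounds: 80…200 μm/a bracket r_corr ⇒ C5

C5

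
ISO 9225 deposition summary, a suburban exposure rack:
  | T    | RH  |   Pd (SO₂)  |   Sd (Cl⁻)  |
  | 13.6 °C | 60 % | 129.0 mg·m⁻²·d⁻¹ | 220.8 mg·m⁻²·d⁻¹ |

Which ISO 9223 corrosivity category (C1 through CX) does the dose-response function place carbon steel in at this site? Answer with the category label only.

carbon steel: temperature factor f = -0.054·(3.6) = -0.1944
  SO₂ term: 1.77·129.0^0.52·exp(0.02·60-0.1944) = 60.56
  Sd branch = 0.102·Sd^0.62·e^(0.033·RH+0.04·T) = 36.14 μm/a
  sum: 60.56 + 36.14 → r_corr = 96.71 μm/a
ISO 9223 Table 2 (carbon steel): 80 < 96.7 ≤ 200 μm/a ⇒ C5

C5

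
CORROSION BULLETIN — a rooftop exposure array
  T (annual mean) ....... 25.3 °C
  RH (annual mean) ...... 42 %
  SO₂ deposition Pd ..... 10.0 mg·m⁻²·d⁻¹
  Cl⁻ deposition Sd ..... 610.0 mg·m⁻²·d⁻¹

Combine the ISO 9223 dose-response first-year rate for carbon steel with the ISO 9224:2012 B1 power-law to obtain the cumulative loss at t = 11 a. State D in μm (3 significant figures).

D(11) = 231 μm

carbon steel: f(T) = -0.054·(T−10) [T>10 °C] = -0.8262
  Pd branch = 1.77·Pd^0.52·e^(0.02·RH+f) = 5.942 μm/a
  Sd branch = 0.102·Sd^0.62·e^(0.033·RH+0.04·T) = 59.83 μm/a
  r_corr = 5.942 + 59.83 = 65.78 μm/a
ISO 9224: D(t) = r_corr · t^b with b = 0.523 (carbon steel, B1)
  D(11) = 65.78 × 11^0.523 = 65.78 × 3.505 = 230.5 μm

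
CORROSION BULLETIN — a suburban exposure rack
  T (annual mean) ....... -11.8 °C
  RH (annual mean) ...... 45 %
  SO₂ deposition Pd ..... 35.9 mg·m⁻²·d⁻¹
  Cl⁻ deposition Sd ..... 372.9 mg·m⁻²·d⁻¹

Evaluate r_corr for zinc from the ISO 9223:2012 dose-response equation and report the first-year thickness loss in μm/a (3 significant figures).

r_corr = 0.485 μm/a

zinc: f(T) = +0.038·(T−10) [T≤10 °C] = -0.8284
  SO₂ term: 0.0129·35.9^0.44·exp(0.046·45-0.8284) = 0.2158
  Cl⁻ term: 0.0175·372.9^0.57·exp(0.008·45+0.085·-11.8) = 0.2689
  r_corr = 0.2158 + 0.2689 = 0.4847 μm/a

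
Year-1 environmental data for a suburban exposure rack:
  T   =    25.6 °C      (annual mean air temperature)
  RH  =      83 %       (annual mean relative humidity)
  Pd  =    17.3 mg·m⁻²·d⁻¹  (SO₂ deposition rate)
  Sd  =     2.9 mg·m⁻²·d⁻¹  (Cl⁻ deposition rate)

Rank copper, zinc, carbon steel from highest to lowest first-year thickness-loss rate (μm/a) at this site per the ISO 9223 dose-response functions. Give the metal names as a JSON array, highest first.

copper: temperature factor f = -0.080·(15.6) = -1.2480
  Pd branch = 0.0053·Pd^0.26·e^(0.059·RH+f) = 0.4275 μm/a
  Cl⁻ term: 0.01025·2.9^0.27·exp(0.036·83+0.049·25.6) = 0.9507
  r_corr = 0.4275 + 0.9507 = 1.378 μm/a
zinc: temperature factor f = -0.071·(15.6) = -1.1076
  SO₂ term: 0.0129·17.3^0.44·exp(0.046·83-1.1076) = 0.6799
  Cl⁻ term: 0.0175·2.9^0.57·exp(0.008·83+0.085·25.6) = 0.5495
  r_corr = 0.6799 + 0.5495 = 1.229 μm/a
carbon steel: temperature factor f = -0.054·(15.6) = -0.8424
  SO₂ term: 1.77·17.3^0.52·exp(0.02·83-0.8424) = 17.65
  Cl⁻ term: 0.102·2.9^0.62·exp(0.033·83+0.04·25.6) = 8.502
  r_corr = 17.65 + 8.502 = 26.16 μm/a
Ordering by μm/a: carbon steel (26.2) > copper (1.38) > zinc (1.23)

["carbon steel", "copper", "zinc"]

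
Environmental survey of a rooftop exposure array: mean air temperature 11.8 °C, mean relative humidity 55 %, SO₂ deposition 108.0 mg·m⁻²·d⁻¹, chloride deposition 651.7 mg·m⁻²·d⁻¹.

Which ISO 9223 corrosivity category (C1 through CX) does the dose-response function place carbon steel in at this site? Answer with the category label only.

C5

carbon steel: f(T) = -0.054·(T−10) [T>10 °C] = -0.0972
  sulphur-dioxide contribution → 55.06 μm/a
  chloride contribution → 55.79 μm/a
  ⇒ r_corr(carbon steel) = 110.9 μm/a
ISO 9223 Table 2 (carbon steel): 80 < 111 ≤ 200 μm/a ⇒ C5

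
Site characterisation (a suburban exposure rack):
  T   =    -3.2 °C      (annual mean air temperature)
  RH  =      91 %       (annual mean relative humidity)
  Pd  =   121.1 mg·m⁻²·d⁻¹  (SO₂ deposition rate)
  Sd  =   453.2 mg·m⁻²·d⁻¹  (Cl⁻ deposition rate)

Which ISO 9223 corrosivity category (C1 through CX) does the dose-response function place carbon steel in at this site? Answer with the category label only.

C5

carbon steel: f(T) = +0.150·(T−10) [T≤10 °C] = -1.9800
  SO₂ term: 1.77·121.1^0.52·exp(0.02·91-1.9800) = 18.27
  Sd branch = 0.102·Sd^0.62·e^(0.033·RH+0.04·T) = 80.19 μm/a
  r_corr = 18.27 + 80.19 = 98.45 μm/a
ISO 9223 Table 2 (carbon steel): 80 < 98.5 ≤ 200 μm/a ⇒ C5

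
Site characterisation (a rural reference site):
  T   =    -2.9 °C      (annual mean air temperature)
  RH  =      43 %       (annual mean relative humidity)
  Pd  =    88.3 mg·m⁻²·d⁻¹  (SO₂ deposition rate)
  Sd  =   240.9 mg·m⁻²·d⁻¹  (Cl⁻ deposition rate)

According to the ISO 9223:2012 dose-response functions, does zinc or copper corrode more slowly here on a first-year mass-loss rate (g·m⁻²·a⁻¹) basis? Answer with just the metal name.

zinc: f(T) = +0.038·(T−10) [T≤10 °C] = -0.4902
  Pd branch = 0.0129·Pd^0.44·e^(0.046·RH+f) = 0.4102 μm/a
  Cl⁻ term: 0.0175·240.9^0.57·exp(0.008·43+0.085·-2.9) = 0.4396
  r_corr = 0.4102 + 0.4396 = 0.8497 μm/a
  mass loss = 0.8497 μm/a × 7.14 g/cm³ = 6.067 g·m⁻²·a⁻¹
copper: temperature factor f = +0.126·(-12.9) = -1.6254
  Pd branch = 0.0053·Pd^0.26·e^(0.059·RH+f) = 0.04228 μm/a
  Sd branch = 0.01025·Sd^0.27·e^(0.036·RH+0.049·T) = 0.1838 μm/a
  sum: 0.04228 + 0.1838 → r_corr = 0.2261 μm/a
  mass loss = 0.2261 μm/a × 8.96 g/cm³ = 2.026 g·m⁻²·a⁻¹
Ordering by g·m⁻²·a⁻¹: zinc (6.07) > copper (2.03)

copper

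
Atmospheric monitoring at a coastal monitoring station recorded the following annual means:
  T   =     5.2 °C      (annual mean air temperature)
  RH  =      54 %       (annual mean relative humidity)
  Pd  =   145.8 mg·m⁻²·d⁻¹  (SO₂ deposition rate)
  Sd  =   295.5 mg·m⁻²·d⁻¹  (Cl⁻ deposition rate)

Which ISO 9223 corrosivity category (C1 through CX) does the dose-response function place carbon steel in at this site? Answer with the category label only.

carbon steel: f(T) = +0.150·(T−10) [T≤10 °C] = -0.7200
  Pd branch = 1.77·Pd^0.52·e^(0.02·RH+f) = 33.84 μm/a
  Cl⁻ term: 0.102·295.5^0.62·exp(0.033·54+0.04·5.2) = 25.39
  r_corr = 33.84 + 25.39 = 59.23 μm/a
59.2 μm/a falls in (50, 80] for carbon steel → category C4

C4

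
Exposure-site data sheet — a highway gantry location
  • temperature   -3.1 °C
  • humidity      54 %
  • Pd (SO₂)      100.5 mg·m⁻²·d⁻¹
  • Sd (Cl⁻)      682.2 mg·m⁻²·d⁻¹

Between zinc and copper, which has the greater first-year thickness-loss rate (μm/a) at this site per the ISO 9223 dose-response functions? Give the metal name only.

zinc: temperature factor f = +0.038·(-13.1) = -0.4978
  SO₂ term: 0.0129·100.5^0.44·exp(0.046·54-0.4978) = 0.7147
  Cl⁻ term: 0.0175·682.2^0.57·exp(0.008·54+0.085·-3.1) = 0.8542
  r_corr = 0.7147 + 0.8542 = 1.569 μm/a
copper: T≤10 °C ⇒ hinge +0.126·(-3.1−10) = -1.6506
  Pd branch = 0.0053·Pd^0.26·e^(0.059·RH+f) = 0.08159 μm/a
  Sd branch = 0.01025·Sd^0.27·e^(0.036·RH+0.049·T) = 0.3582 μm/a
  sum: 0.08159 + 0.3582 → r_corr = 0.4398 μm/a
Ordering by μm/a: zinc (1.57) > copper (0.44)

zinc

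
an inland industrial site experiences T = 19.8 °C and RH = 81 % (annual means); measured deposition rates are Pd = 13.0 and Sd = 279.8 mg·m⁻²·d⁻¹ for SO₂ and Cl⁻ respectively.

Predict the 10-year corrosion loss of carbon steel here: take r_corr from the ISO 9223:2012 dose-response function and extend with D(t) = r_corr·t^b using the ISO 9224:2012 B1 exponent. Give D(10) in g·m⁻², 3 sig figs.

carbon steel: f(T) = -0.054·(T−10) [T>10 °C] = -0.5292
  Pd branch = 1.77·Pd^0.52·e^(0.02·RH+f) = 20 μm/a
  Cl⁻ term: 0.102·279.8^0.62·exp(0.033·81+0.04·19.8) = 107.3
  sum: 20 + 107.3 → r_corr = 127.3 μm/a
Long-term exponent b (ISO 9224 Table 2, B1) = 0.523
  D(10) = 127.3 × 10^0.523 = 127.3 × 3.334 = 424.3 μm
  Mass loss = 424.3 μm × 7.85 g/cm³ = 3331 g·m⁻²

D(10) = 3.33e+03 g·m⁻²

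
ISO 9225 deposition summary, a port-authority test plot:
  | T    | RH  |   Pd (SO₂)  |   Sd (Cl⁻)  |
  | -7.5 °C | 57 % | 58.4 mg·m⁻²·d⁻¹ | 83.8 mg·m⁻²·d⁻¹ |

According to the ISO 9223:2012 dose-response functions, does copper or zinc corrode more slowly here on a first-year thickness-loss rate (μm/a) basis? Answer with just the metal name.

copper

copper: f(T) = +0.126·(T−10) [T≤10 °C] = -2.2050
  Pd branch = 0.0053·Pd^0.26·e^(0.059·RH+f) = 0.04858 μm/a
  Sd branch = 0.01025·Sd^0.27·e^(0.036·RH+0.049·T) = 0.1826 μm/a
  r_corr = 0.04858 + 0.1826 = 0.2312 μm/a
zinc: f(T) = +0.038·(T−10) [T≤10 °C] = -0.6650
  Pd branch = 0.0129·Pd^0.44·e^(0.046·RH+f) = 0.5467 μm/a
  Cl⁻ term: 0.0175·83.8^0.57·exp(0.008·57+0.085·-7.5) = 0.1822
  r_corr = 0.5467 + 0.1822 = 0.7288 μm/a
Ordering by μm/a: zinc (0.729) > copper (0.231)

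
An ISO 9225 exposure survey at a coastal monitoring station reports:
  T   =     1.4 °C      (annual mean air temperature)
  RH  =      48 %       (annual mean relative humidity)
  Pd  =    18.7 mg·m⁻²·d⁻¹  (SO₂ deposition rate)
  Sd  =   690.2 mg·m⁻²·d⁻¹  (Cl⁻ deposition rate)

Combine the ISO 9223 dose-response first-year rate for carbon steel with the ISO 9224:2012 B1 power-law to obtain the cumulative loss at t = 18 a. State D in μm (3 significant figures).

carbon steel: temperature factor f = +0.150·(-8.6) = -1.2900
  SO₂ term: 1.77·18.7^0.52·exp(0.02·48-1.2900) = 5.835
  Cl⁻ term: 0.102·690.2^0.62·exp(0.033·48+0.04·1.4) = 30.27
  r_corr = 5.835 + 30.27 = 36.1 μm/a
ISO 9224: D(t) = r_corr · t^b with b = 0.523 (carbon steel, B1)
  D(18) = 36.1 × 18^0.523 = 36.1 × 4.534 = 163.7 μm

D(18) = 164 μm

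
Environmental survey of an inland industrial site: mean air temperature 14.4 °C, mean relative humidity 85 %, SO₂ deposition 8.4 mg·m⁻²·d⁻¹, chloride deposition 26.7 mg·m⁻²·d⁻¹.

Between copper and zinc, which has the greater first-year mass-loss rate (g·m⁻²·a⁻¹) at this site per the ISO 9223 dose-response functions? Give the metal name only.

copper: f(T) = -0.080·(T−10) [T>10 °C] = -0.3520
  sulphur-dioxide contribution → 0.9766 μm/a
  chloride contribution → 1.075 μm/a
  total first-year rate 2.051 μm/a
  mass loss = 2.051 μm/a × 8.96 g/cm³ = 18.38 g·m⁻²·a⁻¹
zinc: f(T) = -0.071·(T−10) [T>10 °C] = -0.3124
  sulphur-dioxide contribution → 1.201 μm/a
  chloride contribution → 0.7639 μm/a
  total first-year rate 1.965 μm/a
  mass loss = 1.965 μm/a × 7.14 g/cm³ = 14.03 g·m⁻²·a⁻¹
Ordering by g·m⁻²·a⁻¹: copper (18.4) > zinc (14)

copper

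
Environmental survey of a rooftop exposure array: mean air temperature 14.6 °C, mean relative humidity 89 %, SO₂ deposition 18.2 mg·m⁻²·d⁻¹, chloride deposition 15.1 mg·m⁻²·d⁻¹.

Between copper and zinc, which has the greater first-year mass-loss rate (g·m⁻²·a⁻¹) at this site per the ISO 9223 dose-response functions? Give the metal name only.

copper: T>10 °C ⇒ hinge -0.080·(14.6−10) = -0.3680
  Pd branch = 0.0053·Pd^0.26·e^(0.059·RH+f) = 1.488 μm/a
  Sd branch = 0.01025·Sd^0.27·e^(0.036·RH+0.049·T) = 1.075 μm/a
  r_corr = 1.488 + 1.075 = 2.562 μm/a
  mass loss = 2.562 μm/a × 8.96 g/cm³ = 22.96 g·m⁻²·a⁻¹
zinc: f(T) = -0.071·(T−10) [T>10 °C] = -0.3266
  Pd branch = 0.0129·Pd^0.44·e^(0.046·RH+f) = 2.001 μm/a
  Cl⁻ term: 0.0175·15.1^0.57·exp(0.008·89+0.085·14.6) = 0.5797
  r_corr = 2.001 + 0.5797 = 2.58 μm/a
  mass loss = 2.58 μm/a × 7.14 g/cm³ = 18.42 g·m⁻²·a⁻¹
Ordering by g·m⁻²·a⁻¹: copper (23) > zinc (18.4)

copper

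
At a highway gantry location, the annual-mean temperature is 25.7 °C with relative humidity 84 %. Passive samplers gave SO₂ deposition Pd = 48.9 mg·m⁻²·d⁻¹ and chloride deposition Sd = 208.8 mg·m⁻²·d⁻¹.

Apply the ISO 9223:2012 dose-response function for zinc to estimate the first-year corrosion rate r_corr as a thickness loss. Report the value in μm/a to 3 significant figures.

zinc: f(T) = -0.071·(T−10) [T>10 °C] = -1.1147
  SO₂ term: 0.0129·48.9^0.44·exp(0.046·84-1.1147) = 1.117
  Sd branch = 0.0175·Sd^0.57·e^(0.008·RH+0.085·T) = 6.395 μm/a
  r_corr = 1.117 + 6.395 = 7.512 μm/a

r_corr = 7.51 μm/a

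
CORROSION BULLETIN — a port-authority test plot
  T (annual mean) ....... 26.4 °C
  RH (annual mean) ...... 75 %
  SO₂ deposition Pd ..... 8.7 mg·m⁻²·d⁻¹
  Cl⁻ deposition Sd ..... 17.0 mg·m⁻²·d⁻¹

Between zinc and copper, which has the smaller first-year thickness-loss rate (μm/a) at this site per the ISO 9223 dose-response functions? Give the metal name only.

zinc: f(T) = -0.071·(T−10) [T>10 °C] = -1.1644
  sulphur-dioxide contribution → 0.3286 μm/a
  chloride contribution → 1.512 μm/a
  total first-year rate 1.84 μm/a
copper: f(T) = -0.080·(T−10) [T>10 °C] = -1.3120
  sulphur-dioxide contribution → 0.2092 μm/a
  chloride contribution → 1.195 μm/a
  ⇒ r_corr(copper) = 1.404 μm/a
Ordering by μm/a: zinc (1.84) > copper (1.4)

copper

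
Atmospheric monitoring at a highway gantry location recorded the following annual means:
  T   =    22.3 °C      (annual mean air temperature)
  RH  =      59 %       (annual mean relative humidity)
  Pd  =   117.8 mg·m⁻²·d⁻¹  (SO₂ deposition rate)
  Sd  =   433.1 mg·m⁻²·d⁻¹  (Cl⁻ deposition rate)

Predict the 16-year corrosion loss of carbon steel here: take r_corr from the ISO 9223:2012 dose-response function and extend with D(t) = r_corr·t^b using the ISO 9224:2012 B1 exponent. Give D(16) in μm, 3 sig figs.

D(16) = 472 μm

carbon steel: f(T) = -0.054·(T−10) [T>10 °C] = -0.6642
  SO₂ term: 1.77·117.8^0.52·exp(0.02·59-0.6642) = 35.4
  Sd branch = 0.102·Sd^0.62·e^(0.033·RH+0.04·T) = 75.21 μm/a
  sum: 35.4 + 75.21 → r_corr = 110.6 μm/a
Long-term exponent b (ISO 9224 Table 2, B1) = 0.523
  D(16) = 110.6 × 16^0.523 = 110.6 × 4.263 = 471.5 μm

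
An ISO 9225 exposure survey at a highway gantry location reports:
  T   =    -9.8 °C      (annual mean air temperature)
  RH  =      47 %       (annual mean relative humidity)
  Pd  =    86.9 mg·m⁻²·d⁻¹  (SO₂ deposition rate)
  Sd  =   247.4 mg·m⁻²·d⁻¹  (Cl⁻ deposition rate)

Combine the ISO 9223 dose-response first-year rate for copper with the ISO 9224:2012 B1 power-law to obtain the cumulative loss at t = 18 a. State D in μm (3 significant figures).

copper: temperature factor f = +0.126·(-19.8) = -2.4948
  Pd branch = 0.0053·Pd^0.26·e^(0.059·RH+f) = 0.02235 μm/a
  Cl⁻ term: 0.01025·247.4^0.27·exp(0.036·47+0.049·-9.8) = 0.1525
  sum: 0.02235 + 0.1525 → r_corr = 0.1748 μm/a
ISO 9224: D(t) = r_corr · t^b with b = 0.667 (copper, B1)
  D(18) = 0.1748 × 18^0.667 = 0.1748 × 6.875 = 1.202 μm

D(18) = 1.20 μm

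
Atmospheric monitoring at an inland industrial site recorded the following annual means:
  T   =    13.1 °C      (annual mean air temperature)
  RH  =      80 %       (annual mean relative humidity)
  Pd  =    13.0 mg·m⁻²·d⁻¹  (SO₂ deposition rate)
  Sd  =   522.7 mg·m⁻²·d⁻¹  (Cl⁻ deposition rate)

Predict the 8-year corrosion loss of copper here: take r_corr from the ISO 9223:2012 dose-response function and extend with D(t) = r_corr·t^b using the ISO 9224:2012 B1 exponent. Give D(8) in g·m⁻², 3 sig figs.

copper: f(T) = -0.080·(T−10) [T>10 °C] = -0.2480
  Pd branch = 0.0053·Pd^0.26·e^(0.059·RH+f) = 0.9038 μm/a
  Sd branch = 0.01025·Sd^0.27·e^(0.036·RH+0.049·T) = 1.88 μm/a
  sum: 0.9038 + 1.88 → r_corr = 2.784 μm/a
Long-term exponent b (ISO 9224 Table 2, B1) = 0.667
  D(8) = 2.784 × 8^0.667 = 2.784 × 4.003 = 11.14 μm
  Mass loss = 11.14 μm × 8.96 g/cm³ = 99.85 g·m⁻²

D(8) = 99.8 g·m⁻²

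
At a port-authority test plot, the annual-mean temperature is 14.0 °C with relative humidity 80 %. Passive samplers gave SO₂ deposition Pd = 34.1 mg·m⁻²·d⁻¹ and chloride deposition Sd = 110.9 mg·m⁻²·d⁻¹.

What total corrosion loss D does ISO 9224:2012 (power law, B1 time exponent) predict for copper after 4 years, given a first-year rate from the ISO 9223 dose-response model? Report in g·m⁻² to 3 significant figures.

D(4) = 53.6 g·m⁻²

copper: T>10 °C ⇒ hinge -0.080·(14.0−10) = -0.3200
  sulphur-dioxide contribution → 1.081 μm/a
  chloride contribution → 1.293 μm/a
  total first-year rate 2.374 μm/a
Power-law: D(4) = r_corr · 4^0.667
  D(4) = 2.374 × 4^0.667 = 2.374 × 2.521 = 5.984 μm
  Mass loss = 5.984 μm × 8.96 g/cm³ = 53.61 g·m⁻²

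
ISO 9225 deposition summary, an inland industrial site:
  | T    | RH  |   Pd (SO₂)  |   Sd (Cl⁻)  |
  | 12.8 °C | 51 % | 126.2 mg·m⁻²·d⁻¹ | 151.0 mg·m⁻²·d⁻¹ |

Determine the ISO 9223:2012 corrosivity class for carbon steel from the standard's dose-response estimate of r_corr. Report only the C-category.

carbon steel: temperature factor f = -0.054·(2.8) = -0.1512
  SO₂ term: 1.77·126.2^0.52·exp(0.02·51-0.1512) = 52.22
  Cl⁻ term: 0.102·151.0^0.62·exp(0.033·51+0.04·12.8) = 20.55
  sum: 52.22 + 20.55 → r_corr = 72.77 μm/a
72.8 μm/a falls in (50, 80] for carbon steel → category C4

C4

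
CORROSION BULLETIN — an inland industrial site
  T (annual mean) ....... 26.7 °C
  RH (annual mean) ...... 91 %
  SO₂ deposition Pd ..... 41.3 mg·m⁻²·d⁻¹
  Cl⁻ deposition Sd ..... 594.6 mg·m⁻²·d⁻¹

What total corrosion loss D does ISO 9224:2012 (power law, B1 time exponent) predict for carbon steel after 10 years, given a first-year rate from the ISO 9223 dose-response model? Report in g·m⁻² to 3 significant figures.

D(10) = 9.02e+03 g·m⁻²

carbon steel: temperature factor f = -0.054·(16.7) = -0.9018
  SO₂ term: 1.77·41.3^0.52·exp(0.02·91-0.9018) = 30.69
  Cl⁻ term: 0.102·594.6^0.62·exp(0.033·91+0.04·26.7) = 313.8
  sum: 30.69 + 313.8 → r_corr = 344.5 μm/a
Long-term exponent b (ISO 9224 Table 2, B1) = 0.523
  D(10) = 344.5 × 10^0.523 = 344.5 × 3.334 = 1149 μm
  Mass loss = 1149 μm × 7.85 g/cm³ = 9016 g·m⁻²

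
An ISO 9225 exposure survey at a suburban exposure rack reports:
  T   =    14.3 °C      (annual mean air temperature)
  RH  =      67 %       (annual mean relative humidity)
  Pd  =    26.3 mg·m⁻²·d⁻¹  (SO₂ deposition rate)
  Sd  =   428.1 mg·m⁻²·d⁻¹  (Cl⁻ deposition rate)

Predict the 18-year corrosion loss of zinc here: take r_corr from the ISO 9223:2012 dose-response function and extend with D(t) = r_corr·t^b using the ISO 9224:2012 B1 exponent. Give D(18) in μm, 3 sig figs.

zinc: T>10 °C ⇒ hinge -0.071·(14.3−10) = -0.3053
  Pd branch = 0.0129·Pd^0.44·e^(0.046·RH+f) = 0.8735 μm/a
  Cl⁻ term: 0.0175·428.1^0.57·exp(0.008·67+0.085·14.3) = 3.189
  sum: 0.8735 + 3.189 → r_corr = 4.063 μm/a
ISO 9224: D(t) = r_corr · t^b with b = 0.813 (zinc, B1)
  D(18) = 4.063 × 18^0.813 = 4.063 × 10.48 = 42.59 μm

D(18) = 42.6 μm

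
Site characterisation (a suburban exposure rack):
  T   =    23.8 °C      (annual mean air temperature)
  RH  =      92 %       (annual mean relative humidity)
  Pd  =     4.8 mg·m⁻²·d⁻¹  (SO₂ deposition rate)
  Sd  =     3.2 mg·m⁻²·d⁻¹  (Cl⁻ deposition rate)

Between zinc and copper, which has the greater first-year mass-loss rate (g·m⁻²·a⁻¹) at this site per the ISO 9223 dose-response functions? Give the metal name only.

copper

zinc: temperature factor f = -0.071·(13.8) = -0.9798
  Pd branch = 0.0129·Pd^0.44·e^(0.046·RH+f) = 0.6649 μm/a
  Sd branch = 0.0175·Sd^0.57·e^(0.008·RH+0.085·T) = 0.536 μm/a
  r_corr = 0.6649 + 0.536 = 1.201 μm/a
  mass loss = 1.201 μm/a × 7.14 g/cm³ = 8.575 g·m⁻²·a⁻¹
copper: f(T) = -0.080·(T−10) [T>10 °C] = -1.1040
  Pd branch = 0.0053·Pd^0.26·e^(0.059·RH+f) = 0.6016 μm/a
  Sd branch = 0.01025·Sd^0.27·e^(0.036·RH+0.049·T) = 1.236 μm/a
  sum: 0.6016 + 1.236 → r_corr = 1.837 μm/a
  mass loss = 1.837 μm/a × 8.96 g/cm³ = 16.46 g·m⁻²·a⁻¹
Ordering by g·m⁻²·a⁻¹: copper (16.5) > zinc (8.57)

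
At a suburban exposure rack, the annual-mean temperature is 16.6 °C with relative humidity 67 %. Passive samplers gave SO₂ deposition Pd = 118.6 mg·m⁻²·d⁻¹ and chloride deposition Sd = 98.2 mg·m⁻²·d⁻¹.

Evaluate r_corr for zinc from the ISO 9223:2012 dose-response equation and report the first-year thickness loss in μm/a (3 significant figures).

zinc: T>10 °C ⇒ hinge -0.071·(16.6−10) = -0.4686
  SO₂ term: 0.0129·118.6^0.44·exp(0.046·67-0.4686) = 1.439
  Sd branch = 0.0175·Sd^0.57·e^(0.008·RH+0.085·T) = 1.675 μm/a
  r_corr = 1.439 + 1.675 = 3.115 μm/a

r_corr = 3.11 μm/a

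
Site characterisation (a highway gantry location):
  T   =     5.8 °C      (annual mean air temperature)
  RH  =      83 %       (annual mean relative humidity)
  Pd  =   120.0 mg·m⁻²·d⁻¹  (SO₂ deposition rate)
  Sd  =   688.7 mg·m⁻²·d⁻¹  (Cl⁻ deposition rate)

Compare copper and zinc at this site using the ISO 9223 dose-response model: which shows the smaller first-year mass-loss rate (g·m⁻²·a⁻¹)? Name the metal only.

copper: temperature factor f = +0.126·(-4.2) = -0.5292
  Pd branch = 0.0053·Pd^0.26·e^(0.059·RH+f) = 1.451 μm/a
  Sd branch = 0.01025·Sd^0.27·e^(0.036·RH+0.049·T) = 1.578 μm/a
  r_corr = 1.451 + 1.578 = 3.029 μm/a
  mass loss = 3.029 μm/a × 8.96 g/cm³ = 27.14 g·m⁻²·a⁻¹
zinc: T≤10 °C ⇒ hinge +0.038·(5.8−10) = -0.1596
  Pd branch = 0.0129·Pd^0.44·e^(0.046·RH+f) = 4.114 μm/a
  Cl⁻ term: 0.0175·688.7^0.57·exp(0.008·83+0.085·5.8) = 2.308
  sum: 4.114 + 2.308 → r_corr = 6.422 μm/a
  mass loss = 6.422 μm/a × 7.14 g/cm³ = 45.85 g·m⁻²·a⁻¹
Ordering by g·m⁻²·a⁻¹: zinc (45.9) > copper (27.1)

copper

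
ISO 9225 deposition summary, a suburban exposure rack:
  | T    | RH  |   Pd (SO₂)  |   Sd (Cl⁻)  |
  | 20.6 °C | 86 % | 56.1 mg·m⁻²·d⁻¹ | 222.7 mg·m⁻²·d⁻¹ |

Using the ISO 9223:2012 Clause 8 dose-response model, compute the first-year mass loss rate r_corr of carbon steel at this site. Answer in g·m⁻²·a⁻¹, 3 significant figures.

carbon steel: temperature factor f = -0.054·(10.6) = -0.5724
  sulphur-dioxide contribution → 45.27 μm/a
  chloride contribution → 113.4 μm/a
  total first-year rate 158.7 μm/a
Convert to mass loss: 158.7 μm/a × 7.85 g/cm³ = 1245 g·m⁻²·a⁻¹

r_corr = 1.25e+03 g·m⁻²·a⁻¹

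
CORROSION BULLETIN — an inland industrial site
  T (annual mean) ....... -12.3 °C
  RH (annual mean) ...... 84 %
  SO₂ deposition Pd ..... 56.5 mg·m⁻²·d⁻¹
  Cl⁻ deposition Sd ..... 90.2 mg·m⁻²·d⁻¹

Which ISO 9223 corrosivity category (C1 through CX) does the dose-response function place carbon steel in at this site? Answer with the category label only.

C2

carbon steel: temperature factor f = +0.150·(-22.3) = -3.3450
  SO₂ term: 1.77·56.5^0.52·exp(0.02·84-3.3450) = 2.729
  Sd branch = 0.102·Sd^0.62·e^(0.033·RH+0.04·T) = 16.26 μm/a
  sum: 2.729 + 16.26 → r_corr = 18.98 μm/a
ISO 9223 Table 2 (carbon steel): 1.3 < 19 ≤ 25 μm/a ⇒ C2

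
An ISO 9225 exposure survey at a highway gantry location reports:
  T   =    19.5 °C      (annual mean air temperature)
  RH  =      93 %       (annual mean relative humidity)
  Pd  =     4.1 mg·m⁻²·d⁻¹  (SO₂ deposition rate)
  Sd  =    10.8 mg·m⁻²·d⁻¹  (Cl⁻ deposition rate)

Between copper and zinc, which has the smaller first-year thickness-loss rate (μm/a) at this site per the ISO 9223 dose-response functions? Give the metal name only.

zinc

copper: T>10 °C ⇒ hinge -0.080·(19.5−10) = -0.7600
  Pd branch = 0.0053·Pd^0.26·e^(0.059·RH+f) = 0.864 μm/a
  Cl⁻ term: 0.01025·10.8^0.27·exp(0.036·93+0.049·19.5) = 1.441
  r_corr = 0.864 + 1.441 = 2.305 μm/a
zinc: f(T) = -0.071·(T−10) [T>10 °C] = -0.6745
  SO₂ term: 0.0129·4.1^0.44·exp(0.046·93-0.6745) = 0.8814
  Cl⁻ term: 0.0175·10.8^0.57·exp(0.008·93+0.085·19.5) = 0.75
  sum: 0.8814 + 0.75 → r_corr = 1.631 μm/a
Ordering by μm/a: copper (2.31) > zinc (1.63)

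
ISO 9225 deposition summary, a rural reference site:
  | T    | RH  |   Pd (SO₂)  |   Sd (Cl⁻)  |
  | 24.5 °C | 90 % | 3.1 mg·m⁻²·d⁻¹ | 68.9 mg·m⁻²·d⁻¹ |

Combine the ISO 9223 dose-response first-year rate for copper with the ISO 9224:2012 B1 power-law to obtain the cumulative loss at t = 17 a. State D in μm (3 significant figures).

D(17) = 21.0 μm

copper: f(T) = -0.080·(T−10) [T>10 °C] = -1.1600
  sulphur-dioxide contribution → 0.4512 μm/a
  chloride contribution → 2.726 μm/a
  total first-year rate 3.177 μm/a
Power-law: D(17) = r_corr · 17^0.667
  D(17) = 3.177 × 17^0.667 = 3.177 × 6.618 = 21.03 μm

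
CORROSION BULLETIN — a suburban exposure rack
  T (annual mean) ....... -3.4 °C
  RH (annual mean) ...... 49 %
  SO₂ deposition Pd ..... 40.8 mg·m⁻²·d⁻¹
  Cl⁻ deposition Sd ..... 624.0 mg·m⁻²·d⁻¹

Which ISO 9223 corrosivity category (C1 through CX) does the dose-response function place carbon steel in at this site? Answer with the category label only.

carbon steel: temperature factor f = +0.150·(-13.4) = -2.0100
  Pd branch = 1.77·Pd^0.52·e^(0.02·RH+f) = 4.347 μm/a
  Sd branch = 0.102·Sd^0.62·e^(0.033·RH+0.04·T) = 24.26 μm/a
  r_corr = 4.347 + 24.26 = 28.6 μm/a
28.6 μm/a falls in (25, 50] for carbon steel → category C3

C3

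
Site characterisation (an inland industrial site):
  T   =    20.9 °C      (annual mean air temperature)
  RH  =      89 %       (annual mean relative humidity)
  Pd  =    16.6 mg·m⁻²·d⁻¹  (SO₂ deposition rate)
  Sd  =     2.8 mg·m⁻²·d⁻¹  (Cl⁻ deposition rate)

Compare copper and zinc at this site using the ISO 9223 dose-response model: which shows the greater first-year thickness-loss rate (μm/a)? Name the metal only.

copper

copper: T>10 °C ⇒ hinge -0.080·(20.9−10) = -0.8720
  Pd branch = 0.0053·Pd^0.26·e^(0.059·RH+f) = 0.8776 μm/a
  Sd branch = 0.01025·Sd^0.27·e^(0.036·RH+0.049·T) = 0.9283 μm/a
  sum: 0.8776 + 0.9283 → r_corr = 1.806 μm/a
zinc: T>10 °C ⇒ hinge -0.071·(20.9−10) = -0.7739
  SO₂ term: 0.0129·16.6^0.44·exp(0.046·89-0.7739) = 1.228
  Sd branch = 0.0175·Sd^0.57·e^(0.008·RH+0.085·T) = 0.379 μm/a
  r_corr = 1.228 + 0.379 = 1.607 μm/a
Ordering by μm/a: copper (1.81) > zinc (1.61)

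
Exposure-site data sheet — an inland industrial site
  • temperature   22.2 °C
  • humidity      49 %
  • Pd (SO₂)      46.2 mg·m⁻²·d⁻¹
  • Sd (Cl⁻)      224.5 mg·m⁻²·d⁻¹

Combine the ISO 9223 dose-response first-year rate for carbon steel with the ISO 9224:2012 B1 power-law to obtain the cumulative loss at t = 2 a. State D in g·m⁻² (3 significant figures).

D(2) = 606 g·m⁻²

carbon steel: temperature factor f = -0.054·(12.2) = -0.6588
  sulphur-dioxide contribution → 17.91 μm/a
  chloride contribution → 35.83 μm/a
  total first-year rate 53.74 μm/a
ISO 9224: D(t) = r_corr · t^b with b = 0.523 (carbon steel, B1)
  D(2) = 53.74 × 2^0.523 = 53.74 × 1.437 = 77.22 μm
  Mass loss = 77.22 μm × 7.85 g/cm³ = 606.2 g·m⁻²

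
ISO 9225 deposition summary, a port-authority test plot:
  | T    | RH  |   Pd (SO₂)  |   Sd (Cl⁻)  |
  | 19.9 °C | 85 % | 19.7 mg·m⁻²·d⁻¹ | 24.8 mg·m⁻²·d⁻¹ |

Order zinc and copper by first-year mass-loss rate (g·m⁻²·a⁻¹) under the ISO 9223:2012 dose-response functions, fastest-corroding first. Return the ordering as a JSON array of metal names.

["copper", "zinc"]

zinc: f(T) = -0.071·(T−10) [T>10 °C] = -0.7029
  SO₂ term: 0.0129·19.7^0.44·exp(0.046·85-0.7029) = 1.183
  Sd branch = 0.0175·Sd^0.57·e^(0.008·RH+0.085·T) = 1.169 μm/a
  r_corr = 1.183 + 1.169 = 2.352 μm/a
  mass loss = 2.352 μm/a × 7.14 g/cm³ = 16.79 g·m⁻²·a⁻¹
copper: temperature factor f = -0.080·(9.9) = -0.7920
  SO₂ term: 0.0053·19.7^0.26·exp(0.059·85-0.7920) = 0.785
  Cl⁻ term: 0.01025·24.8^0.27·exp(0.036·85+0.049·19.9) = 1.379
  r_corr = 0.785 + 1.379 = 2.164 μm/a
  mass loss = 2.164 μm/a × 8.96 g/cm³ = 19.39 g·m⁻²·a⁻¹
Ordering by g·m⁻²·a⁻¹: copper (19.4) > zinc (16.8)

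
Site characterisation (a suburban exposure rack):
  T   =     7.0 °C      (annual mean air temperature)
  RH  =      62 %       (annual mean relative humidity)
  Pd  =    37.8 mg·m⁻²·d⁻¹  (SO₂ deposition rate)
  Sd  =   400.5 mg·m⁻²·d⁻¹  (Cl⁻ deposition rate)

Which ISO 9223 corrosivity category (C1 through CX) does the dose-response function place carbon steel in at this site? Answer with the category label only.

carbon steel: temperature factor f = +0.150·(-3.0) = -0.4500
  SO₂ term: 1.77·37.8^0.52·exp(0.02·62-0.4500) = 25.78
  Cl⁻ term: 0.102·400.5^0.62·exp(0.033·62+0.04·7.0) = 42.89
  sum: 25.78 + 42.89 → r_corr = 68.68 μm/a
Category bounds: 50…80 μm/a bracket r_corr ⇒ C4

C4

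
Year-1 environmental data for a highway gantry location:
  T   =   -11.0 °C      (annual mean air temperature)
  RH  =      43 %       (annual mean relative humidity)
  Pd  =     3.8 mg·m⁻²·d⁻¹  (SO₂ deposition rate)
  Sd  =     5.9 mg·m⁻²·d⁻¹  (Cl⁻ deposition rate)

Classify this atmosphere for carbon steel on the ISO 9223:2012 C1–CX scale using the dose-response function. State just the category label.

carbon steel: temperature factor f = +0.150·(-21.0) = -3.1500
  sulphur-dioxide contribution → 0.3589 μm/a
  chloride contribution → 0.816 μm/a
  total first-year rate 1.175 μm/a
Category bounds: 0…1.3 μm/a bracket r_corr ⇒ C1

C1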